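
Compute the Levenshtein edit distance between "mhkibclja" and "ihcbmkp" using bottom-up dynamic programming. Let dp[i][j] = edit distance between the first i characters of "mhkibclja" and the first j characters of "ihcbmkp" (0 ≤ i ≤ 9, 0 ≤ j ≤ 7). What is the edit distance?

7

   ''  i  h  c  b  m  k  p
''  0  1  2  3  4  5  6  7
 m  1  1  2  3  4  4  5  6
 h  2  2  1  2  3  4  5  6
 k  3  3  2  2  3  4  4  5
 i  4  3  3  3  3  4  5  5
 b  5  4  4  4  3  4  5  6
 c  6  5  5  4  4  4  5  6
 l  7  6  6  5  5  5  5  6
 j  8  7  7  6  6  6  6  6
 a  9  8  8  7  7  7  7  7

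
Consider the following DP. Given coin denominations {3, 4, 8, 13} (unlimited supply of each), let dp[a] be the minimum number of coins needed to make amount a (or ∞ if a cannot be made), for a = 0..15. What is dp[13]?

1

 a  0  1  2  3  4  5  6  7  8  9 10 11 12 13 14 15
dp  0  -  -  1  1  -  2  2  1  3  3  2  2  1  3  3
(- denotes ∞ / unreachable)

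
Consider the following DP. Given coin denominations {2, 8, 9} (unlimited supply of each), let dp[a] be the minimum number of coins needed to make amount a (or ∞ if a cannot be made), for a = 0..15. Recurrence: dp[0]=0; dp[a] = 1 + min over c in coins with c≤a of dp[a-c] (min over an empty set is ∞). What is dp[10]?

2

 a  0  1  2  3  4  5  6  7  8  9 10 11 12 13 14 15
dp  0  -  1  -  2  -  3  -  1  1  2  2  3  3  4  4
(- denotes ∞ / unreachable)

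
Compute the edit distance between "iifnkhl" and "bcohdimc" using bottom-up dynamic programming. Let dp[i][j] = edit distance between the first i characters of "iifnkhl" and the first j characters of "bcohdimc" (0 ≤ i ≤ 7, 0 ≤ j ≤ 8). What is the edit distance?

8

   ''  b  c  o  h  d  i  m  c
''  0  1  2  3  4  5  6  7  8
 i  1  1  2  3  4  5  5  6  7
 i  2  2  2  3  4  5  5  6  7
 f  3  3  3  3  4  5  6  6  7
 n  4  4  4  4  4  5  6  7  7
 k  5  5  5  5  5  5  6  7  8
 h  6  6  6  6  5  6  6  7  8
 l  7  7  7  7  6  6  7  7  8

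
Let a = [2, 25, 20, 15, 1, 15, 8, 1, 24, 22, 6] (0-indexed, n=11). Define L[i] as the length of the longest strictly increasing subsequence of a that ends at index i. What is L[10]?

   i    0    1    2    3    4    5    6    7    8    9   10
a[i]    2   25   20   15    1   15    8    1   24   22    6
L[i]    1    2    2    2    1    2    2    1    3    3    2

2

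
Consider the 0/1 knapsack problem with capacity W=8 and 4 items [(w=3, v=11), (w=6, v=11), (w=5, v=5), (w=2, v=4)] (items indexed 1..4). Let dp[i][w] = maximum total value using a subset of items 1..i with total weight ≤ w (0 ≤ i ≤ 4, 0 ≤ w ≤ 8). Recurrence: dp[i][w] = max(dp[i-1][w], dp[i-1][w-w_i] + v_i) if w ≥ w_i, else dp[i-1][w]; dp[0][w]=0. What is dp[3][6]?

11

i\w   0   1   2   3   4   5   6   7   8
  0   0   0   0   0   0   0   0   0   0
  1   0   0   0  11  11  11  11  11  11
  2   0   0   0  11  11  11  11  11  11
  3   0   0   0  11  11  11  11  11  16
  4   0   0   4  11  11  15  15  15  16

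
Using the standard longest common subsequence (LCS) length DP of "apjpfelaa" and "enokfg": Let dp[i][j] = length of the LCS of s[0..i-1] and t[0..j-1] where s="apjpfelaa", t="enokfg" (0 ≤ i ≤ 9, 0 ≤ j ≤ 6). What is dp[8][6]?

   ''  e  n  o  k  f  g
''  0  0  0  0  0  0  0
 a  0  0  0  0  0  0  0
 p  0  0  0  0  0  0  0
 j  0  0  0  0  0  0  0
 p  0  0  0  0  0  0  0
 f  0  0  0  0  0  1  1
 e  0  1  1  1  1  1  1
 l  0  1  1  1  1  1  1
 a  0  1  1  1  1  1  1
 a  0  1  1  1  1  1  1

1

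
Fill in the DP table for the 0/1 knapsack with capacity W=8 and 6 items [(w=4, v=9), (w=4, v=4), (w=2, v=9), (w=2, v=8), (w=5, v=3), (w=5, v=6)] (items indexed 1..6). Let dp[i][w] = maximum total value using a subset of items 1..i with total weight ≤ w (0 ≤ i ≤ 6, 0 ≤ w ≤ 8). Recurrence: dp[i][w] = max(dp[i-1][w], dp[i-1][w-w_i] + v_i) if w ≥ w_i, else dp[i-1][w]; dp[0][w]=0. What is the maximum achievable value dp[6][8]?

26

i\w   0   1   2   3   4   5   6   7   8
  0   0   0   0   0   0   0   0   0   0
  1   0   0   0   0   9   9   9   9   9
  2   0   0   0   0   9   9   9   9  13
  3   0   0   9   9   9   9  18  18  18
  4   0   0   9   9  17  17  18  18  26
  5   0   0   9   9  17  17  18  18  26
  6   0   0   9   9  17  17  18  18  26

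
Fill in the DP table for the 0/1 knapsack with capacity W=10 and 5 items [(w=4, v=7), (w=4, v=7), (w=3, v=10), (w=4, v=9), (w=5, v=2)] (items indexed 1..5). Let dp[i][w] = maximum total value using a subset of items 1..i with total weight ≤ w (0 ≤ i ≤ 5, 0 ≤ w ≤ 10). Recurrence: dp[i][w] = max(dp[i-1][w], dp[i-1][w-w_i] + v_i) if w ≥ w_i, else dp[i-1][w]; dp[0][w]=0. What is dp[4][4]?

i\w   0   1   2   3   4   5   6   7   8   9  10
  0   0   0   0   0   0   0   0   0   0   0   0
  1   0   0   0   0   7   7   7   7   7   7   7
  2   0   0   0   0   7   7   7   7  14  14  14
  3   0   0   0  10  10  10  10  17  17  17  17
  4   0   0   0  10  10  10  10  19  19  19  19
  5   0   0   0  10  10  10  10  19  19  19  19

10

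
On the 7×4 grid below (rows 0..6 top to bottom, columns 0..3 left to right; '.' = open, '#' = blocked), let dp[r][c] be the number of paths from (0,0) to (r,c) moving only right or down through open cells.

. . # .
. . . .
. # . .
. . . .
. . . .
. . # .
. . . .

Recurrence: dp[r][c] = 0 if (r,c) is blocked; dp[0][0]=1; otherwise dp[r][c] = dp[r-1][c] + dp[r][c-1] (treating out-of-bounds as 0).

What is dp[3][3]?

r\c   0   1   2   3
  0   1   1   0   0
  1   1   2   2   2
  2   1   0   2   4
  3   1   1   3   7
  4   1   2   5  12
  5   1   3   0  12
  6   1   4   4  16

7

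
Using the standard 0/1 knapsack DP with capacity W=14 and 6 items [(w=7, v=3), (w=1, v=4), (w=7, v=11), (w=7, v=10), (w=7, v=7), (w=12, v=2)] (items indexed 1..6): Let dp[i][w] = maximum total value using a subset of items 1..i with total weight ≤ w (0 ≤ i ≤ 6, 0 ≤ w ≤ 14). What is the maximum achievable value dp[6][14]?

21

i\w   0   1   2   3   4   5   6   7   8   9  10  11  12  13  14
  0   0   0   0   0   0   0   0   0   0   0   0   0   0   0   0
  1   0   0   0   0   0   0   0   3   3   3   3   3   3   3   3
  2   0   4   4   4   4   4   4   4   7   7   7   7   7   7   7
  3   0   4   4   4   4   4   4  11  15  15  15  15  15  15  15
  4   0   4   4   4   4   4   4  11  15  15  15  15  15  15  21
  5   0   4   4   4   4   4   4  11  15  15  15  15  15  15  21
  6   0   4   4   4   4   4   4  11  15  15  15  15  15  15  21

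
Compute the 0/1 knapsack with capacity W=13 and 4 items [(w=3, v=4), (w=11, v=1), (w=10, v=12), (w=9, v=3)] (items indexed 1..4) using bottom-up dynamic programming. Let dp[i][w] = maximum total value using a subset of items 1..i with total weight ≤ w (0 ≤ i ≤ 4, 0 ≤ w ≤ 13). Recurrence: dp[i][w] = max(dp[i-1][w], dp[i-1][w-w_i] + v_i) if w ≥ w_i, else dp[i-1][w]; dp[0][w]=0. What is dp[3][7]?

4

i\w   0   1   2   3   4   5   6   7   8   9  10  11  12  13
  0   0   0   0   0   0   0   0   0   0   0   0   0   0   0
  1   0   0   0   4   4   4   4   4   4   4   4   4   4   4
  2   0   0   0   4   4   4   4   4   4   4   4   4   4   4
  3   0   0   0   4   4   4   4   4   4   4  12  12  12  16
  4   0   0   0   4   4   4   4   4   4   4  12  12  12  16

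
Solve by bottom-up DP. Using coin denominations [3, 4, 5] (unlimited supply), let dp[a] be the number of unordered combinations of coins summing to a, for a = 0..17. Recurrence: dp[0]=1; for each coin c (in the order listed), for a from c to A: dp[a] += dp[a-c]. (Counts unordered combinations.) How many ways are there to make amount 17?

4

after  coin     0     1     2     3     4     5     6     7     8     9    10    11    12    13    14    15    16    17
          3     1     0     0     1     0     0     1     0     0     1     0     0     1     0     0     1     0     0
          4     1     0     0     1     1     0     1     1     1     1     1     1     2     1     1     2     2     1
          5     1     0     0     1     1     1     1     1     2     2     2     2     3     3     3     4     4     4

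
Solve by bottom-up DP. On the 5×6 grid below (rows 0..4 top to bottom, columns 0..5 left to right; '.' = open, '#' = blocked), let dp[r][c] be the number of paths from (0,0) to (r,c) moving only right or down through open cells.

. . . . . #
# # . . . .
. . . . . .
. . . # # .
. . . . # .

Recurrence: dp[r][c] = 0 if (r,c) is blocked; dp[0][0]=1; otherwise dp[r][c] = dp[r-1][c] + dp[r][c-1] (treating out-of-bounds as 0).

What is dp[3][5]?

9

r\c   0   1   2   3   4   5
  0   1   1   1   1   1   0
  1   0   0   1   2   3   3
  2   0   0   1   3   6   9
  3   0   0   1   0   0   9
  4   0   0   1   1   0   9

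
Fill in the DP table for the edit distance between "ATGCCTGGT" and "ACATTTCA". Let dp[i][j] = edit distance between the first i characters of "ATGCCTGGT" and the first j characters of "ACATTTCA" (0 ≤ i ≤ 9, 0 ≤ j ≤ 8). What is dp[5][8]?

5

   ''  A  C  A  T  T  T  C  A
''  0  1  2  3  4  5  6  7  8
 A  1  0  1  2  3  4  5  6  7
 T  2  1  1  2  2  3  4  5  6
 G  3  2  2  2  3  3  4  5  6
 C  4  3  2  3  3  4  4  4  5
 C  5  4  3  3  4  4  5  4  5
 T  6  5  4  4  3  4  4  5  5
 G  7  6  5  5  4  4  5  5  6
 G  8  7  6  6  5  5  5  6  6
 T  9  8  7  7  6  5  5  6  7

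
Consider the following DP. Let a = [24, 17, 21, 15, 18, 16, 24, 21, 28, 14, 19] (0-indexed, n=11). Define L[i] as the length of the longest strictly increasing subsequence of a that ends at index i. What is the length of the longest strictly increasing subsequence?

   i    0    1    2    3    4    5    6    7    8    9   10
a[i]   24   17   21   15   18   16   24   21   28   14   19
L[i]    1    1    2    1    2    2    3    3    4    1    3

4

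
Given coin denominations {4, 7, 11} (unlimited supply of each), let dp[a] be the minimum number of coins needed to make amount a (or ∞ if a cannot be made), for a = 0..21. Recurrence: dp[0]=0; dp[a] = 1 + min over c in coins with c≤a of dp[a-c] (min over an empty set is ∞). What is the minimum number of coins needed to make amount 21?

3

 a  0  1  2  3  4  5  6  7  8  9 10 11 12 13 14 15 16 17 18 19 20 21
dp  0  -  -  -  1  -  -  1  2  -  -  1  3  -  2  2  4  -  2  3  5  3
(- denotes ∞ / unreachable)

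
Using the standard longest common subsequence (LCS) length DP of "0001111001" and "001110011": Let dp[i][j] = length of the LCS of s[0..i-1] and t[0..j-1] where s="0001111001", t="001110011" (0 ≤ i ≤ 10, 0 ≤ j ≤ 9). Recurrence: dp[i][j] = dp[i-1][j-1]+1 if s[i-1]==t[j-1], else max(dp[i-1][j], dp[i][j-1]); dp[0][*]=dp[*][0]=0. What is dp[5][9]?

5

   ''  0  0  1  1  1  0  0  1  1
''  0  0  0  0  0  0  0  0  0  0
 0  0  1  1  1  1  1  1  1  1  1
 0  0  1  2  2  2  2  2  2  2  2
 0  0  1  2  2  2  2  3  3  3  3
 1  0  1  2  3  3  3  3  3  4  4
 1  0  1  2  3  4  4  4  4  4  5
 1  0  1  2  3  4  5  5  5  5  5
 1  0  1  2  3  4  5  5  5  6  6
 0  0  1  2  3  4  5  6  6  6  6
 0  0  1  2  3  4  5  6  7  7  7
 1  0  1  2  3  4  5  6  7  8  8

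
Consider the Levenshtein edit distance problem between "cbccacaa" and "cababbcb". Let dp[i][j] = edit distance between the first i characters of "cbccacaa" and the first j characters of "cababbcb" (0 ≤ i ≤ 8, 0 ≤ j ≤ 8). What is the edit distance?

   ''  c  a  b  a  b  b  c  b
''  0  1  2  3  4  5  6  7  8
 c  1  0  1  2  3  4  5  6  7
 b  2  1  1  1  2  3  4  5  6
 c  3  2  2  2  2  3  4  4  5
 c  4  3  3  3  3  3  4  4  5
 a  5  4  3  4  3  4  4  5  5
 c  6  5  4  4  4  4  5  4  5
 a  7  6  5  5  4  5  5  5  5
 a  8  7  6  6  5  5  6  6  6

6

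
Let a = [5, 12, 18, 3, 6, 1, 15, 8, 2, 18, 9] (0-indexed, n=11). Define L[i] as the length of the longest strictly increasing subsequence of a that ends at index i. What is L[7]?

3

   i    0    1    2    3    4    5    6    7    8    9   10
a[i]    5   12   18    3    6    1   15    8    2   18    9
L[i]    1    2    3    1    2    1    3    3    2    4    4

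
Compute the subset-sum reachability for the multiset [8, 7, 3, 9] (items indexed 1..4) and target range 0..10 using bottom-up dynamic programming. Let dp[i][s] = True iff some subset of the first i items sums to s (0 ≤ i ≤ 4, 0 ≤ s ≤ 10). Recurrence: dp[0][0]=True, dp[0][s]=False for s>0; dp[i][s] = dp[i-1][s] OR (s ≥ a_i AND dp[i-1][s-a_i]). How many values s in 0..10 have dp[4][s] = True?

i\s   0   1   2   3   4   5   6   7   8   9  10
  0   T   F   F   F   F   F   F   F   F   F   F
  1   T   F   F   F   F   F   F   F   T   F   F
  2   T   F   F   F   F   F   F   T   T   F   F
  3   T   F   F   T   F   F   F   T   T   F   T
  4   T   F   F   T   F   F   F   T   T   T   T

6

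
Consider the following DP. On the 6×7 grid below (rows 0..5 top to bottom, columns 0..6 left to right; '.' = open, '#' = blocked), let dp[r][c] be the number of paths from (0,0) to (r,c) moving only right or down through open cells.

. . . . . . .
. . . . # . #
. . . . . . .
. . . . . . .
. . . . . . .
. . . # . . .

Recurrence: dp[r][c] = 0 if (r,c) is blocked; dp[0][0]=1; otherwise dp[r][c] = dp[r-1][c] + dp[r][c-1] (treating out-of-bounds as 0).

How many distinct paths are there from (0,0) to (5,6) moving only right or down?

329

r\c   0   1   2   3   4   5   6
  0   1   1   1   1   1   1   1
  1   1   2   3   4   0   1   0
  2   1   3   6  10  10  11  11
  3   1   4  10  20  30  41  52
  4   1   5  15  35  65 106 158
  5   1   6  21   0  65 171 329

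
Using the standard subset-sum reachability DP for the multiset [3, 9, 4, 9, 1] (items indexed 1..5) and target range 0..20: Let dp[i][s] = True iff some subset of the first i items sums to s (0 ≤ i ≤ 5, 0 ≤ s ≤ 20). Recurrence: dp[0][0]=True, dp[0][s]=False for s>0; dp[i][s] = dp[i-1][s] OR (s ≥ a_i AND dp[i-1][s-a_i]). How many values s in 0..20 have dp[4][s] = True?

9

i\s   0   1   2   3   4   5   6   7   8   9  10  11  12  13  14  15  16  17  18  19  20
  0   T   F   F   F   F   F   F   F   F   F   F   F   F   F   F   F   F   F   F   F   F
  1   T   F   F   T   F   F   F   F   F   F   F   F   F   F   F   F   F   F   F   F   F
  2   T   F   F   T   F   F   F   F   F   T   F   F   T   F   F   F   F   F   F   F   F
  3   T   F   F   T   T   F   F   T   F   T   F   F   T   T   F   F   T   F   F   F   F
  4   T   F   F   T   T   F   F   T   F   T   F   F   T   T   F   F   T   F   T   F   F
  5   T   T   F   T   T   T   F   T   T   T   T   F   T   T   T   F   T   T   T   T   F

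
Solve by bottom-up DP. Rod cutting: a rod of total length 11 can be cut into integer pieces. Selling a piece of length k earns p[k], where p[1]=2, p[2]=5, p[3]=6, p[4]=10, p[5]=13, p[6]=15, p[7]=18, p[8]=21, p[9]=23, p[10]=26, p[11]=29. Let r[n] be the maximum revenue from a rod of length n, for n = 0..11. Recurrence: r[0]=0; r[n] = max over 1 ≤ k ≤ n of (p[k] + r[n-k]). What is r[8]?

   n    0    1    2    3    4    5    6    7    8    9   10   11
r[n]    0    2    5    7   10   13   15   18   21   23   26   29

21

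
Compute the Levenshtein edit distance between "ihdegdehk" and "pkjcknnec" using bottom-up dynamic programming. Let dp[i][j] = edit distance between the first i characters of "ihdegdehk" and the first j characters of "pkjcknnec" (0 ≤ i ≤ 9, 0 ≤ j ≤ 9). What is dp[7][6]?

   ''  p  k  j  c  k  n  n  e  c
''  0  1  2  3  4  5  6  7  8  9
 i  1  1  2  3  4  5  6  7  8  9
 h  2  2  2  3  4  5  6  7  8  9
 d  3  3  3  3  4  5  6  7  8  9
 e  4  4  4  4  4  5  6  7  7  8
 g  5  5  5  5  5  5  6  7  8  8
 d  6  6  6  6  6  6  6  7  8  9
 e  7  7  7  7  7  7  7  7  7  8
 h  8  8  8  8  8  8  8  8  8  8
 k  9  9  8  9  9  8  9  9  9  9

7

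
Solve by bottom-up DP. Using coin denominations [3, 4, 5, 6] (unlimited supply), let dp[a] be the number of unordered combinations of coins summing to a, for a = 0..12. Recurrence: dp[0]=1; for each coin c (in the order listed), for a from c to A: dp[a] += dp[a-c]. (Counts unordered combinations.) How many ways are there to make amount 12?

5

after  coin     0     1     2     3     4     5     6     7     8     9    10    11    12
          3     1     0     0     1     0     0     1     0     0     1     0     0     1
          4     1     0     0     1     1     0     1     1     1     1     1     1     2
          5     1     0     0     1     1     1     1     1     2     2     2     2     3
          6     1     0     0     1     1     1     2     1     2     3     3     3     5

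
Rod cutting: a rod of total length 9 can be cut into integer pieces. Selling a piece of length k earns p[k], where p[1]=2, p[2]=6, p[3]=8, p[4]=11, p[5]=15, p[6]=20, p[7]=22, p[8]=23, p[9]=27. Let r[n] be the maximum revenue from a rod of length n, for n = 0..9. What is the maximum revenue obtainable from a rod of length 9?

28

   n    0    1    2    3    4    5    6    7    8    9
r[n]    0    2    6    8   12   15   20   22   26   28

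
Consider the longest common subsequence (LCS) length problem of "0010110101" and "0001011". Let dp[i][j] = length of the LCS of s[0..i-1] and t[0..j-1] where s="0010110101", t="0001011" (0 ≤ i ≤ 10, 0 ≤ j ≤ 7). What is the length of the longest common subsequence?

7

   ''  0  0  0  1  0  1  1
''  0  0  0  0  0  0  0  0
 0  0  1  1  1  1  1  1  1
 0  0  1  2  2  2  2  2  2
 1  0  1  2  2  3  3  3  3
 0  0  1  2  3  3  4  4  4
 1  0  1  2  3  4  4  5  5
 1  0  1  2  3  4  4  5  6
 0  0  1  2  3  4  5  5  6
 1  0  1  2  3  4  5  6  6
 0  0  1  2  3  4  5  6  6
 1  0  1  2  3  4  5  6  7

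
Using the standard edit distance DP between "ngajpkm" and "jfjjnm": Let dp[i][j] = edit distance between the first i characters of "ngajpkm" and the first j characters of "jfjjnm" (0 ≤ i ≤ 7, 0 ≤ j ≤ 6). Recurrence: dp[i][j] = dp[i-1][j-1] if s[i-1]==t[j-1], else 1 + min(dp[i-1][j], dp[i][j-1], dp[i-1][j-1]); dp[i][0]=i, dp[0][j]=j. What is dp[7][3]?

   ''  j  f  j  j  n  m
''  0  1  2  3  4  5  6
 n  1  1  2  3  4  4  5
 g  2  2  2  3  4  5  5
 a  3  3  3  3  4  5  6
 j  4  3  4  3  3  4  5
 p  5  4  4  4  4  4  5
 k  6  5  5  5  5  5  5
 m  7  6  6  6  6  6  5

6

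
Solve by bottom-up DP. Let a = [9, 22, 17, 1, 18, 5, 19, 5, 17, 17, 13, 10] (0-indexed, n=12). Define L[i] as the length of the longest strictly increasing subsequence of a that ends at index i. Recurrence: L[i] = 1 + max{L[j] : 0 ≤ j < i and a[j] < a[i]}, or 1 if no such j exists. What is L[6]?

   i    0    1    2    3    4    5    6    7    8    9   10   11
a[i]    9   22   17    1   18    5   19    5   17   17   13   10
L[i]    1    2    2    1    3    2    4    2    3    3    3    3

4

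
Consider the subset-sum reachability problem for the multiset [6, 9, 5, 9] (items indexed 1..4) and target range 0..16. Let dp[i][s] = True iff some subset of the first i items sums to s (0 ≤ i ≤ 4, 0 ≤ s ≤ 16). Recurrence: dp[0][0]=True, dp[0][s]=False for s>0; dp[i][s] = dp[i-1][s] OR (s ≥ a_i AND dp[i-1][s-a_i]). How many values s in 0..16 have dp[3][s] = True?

7

i\s   0   1   2   3   4   5   6   7   8   9  10  11  12  13  14  15  16
  0   T   F   F   F   F   F   F   F   F   F   F   F   F   F   F   F   F
  1   T   F   F   F   F   F   T   F   F   F   F   F   F   F   F   F   F
  2   T   F   F   F   F   F   T   F   F   T   F   F   F   F   F   T   F
  3   T   F   F   F   F   T   T   F   F   T   F   T   F   F   T   T   F
  4   T   F   F   F   F   T   T   F   F   T   F   T   F   F   T   T   F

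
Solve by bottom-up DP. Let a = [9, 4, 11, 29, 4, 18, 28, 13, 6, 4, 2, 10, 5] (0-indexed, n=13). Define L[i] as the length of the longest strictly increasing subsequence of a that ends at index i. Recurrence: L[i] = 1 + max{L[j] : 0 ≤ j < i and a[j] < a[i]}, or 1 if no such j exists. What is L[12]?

2

   i    0    1    2    3    4    5    6    7    8    9   10   11   12
a[i]    9    4   11   29    4   18   28   13    6    4    2   10    5
L[i]    1    1    2    3    1    3    4    3    2    1    1    3    2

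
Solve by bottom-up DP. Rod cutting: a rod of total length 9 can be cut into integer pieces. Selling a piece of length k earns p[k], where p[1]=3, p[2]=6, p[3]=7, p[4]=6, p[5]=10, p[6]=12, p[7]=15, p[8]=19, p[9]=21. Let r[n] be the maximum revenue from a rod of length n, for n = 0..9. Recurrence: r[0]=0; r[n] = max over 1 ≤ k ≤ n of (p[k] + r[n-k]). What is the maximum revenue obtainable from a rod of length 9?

   n    0    1    2    3    4    5    6    7    8    9
r[n]    0    3    6    9   12   15   18   21   24   27

27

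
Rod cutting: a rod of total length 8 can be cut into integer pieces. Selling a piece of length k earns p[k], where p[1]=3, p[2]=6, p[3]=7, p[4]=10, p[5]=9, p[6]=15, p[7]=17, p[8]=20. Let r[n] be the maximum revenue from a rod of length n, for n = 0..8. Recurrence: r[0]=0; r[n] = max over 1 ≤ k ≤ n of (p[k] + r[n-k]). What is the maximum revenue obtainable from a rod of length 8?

24

   n    0    1    2    3    4    5    6    7    8
r[n]    0    3    6    9   12   15   18   21   24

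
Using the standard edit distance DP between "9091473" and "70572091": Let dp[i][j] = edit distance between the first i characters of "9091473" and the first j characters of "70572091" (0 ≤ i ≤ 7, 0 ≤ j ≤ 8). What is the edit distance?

   ''  7  0  5  7  2  0  9  1
''  0  1  2  3  4  5  6  7  8
 9  1  1  2  3  4  5  6  6  7
 0  2  2  1  2  3  4  5  6  7
 9  3  3  2  2  3  4  5  5  6
 1  4  4  3  3  3  4  5  6  5
 4  5  5  4  4  4  4  5  6  6
 7  6  5  5  5  4  5  5  6  7
 3  7  6  6  6  5  5  6  6  7

7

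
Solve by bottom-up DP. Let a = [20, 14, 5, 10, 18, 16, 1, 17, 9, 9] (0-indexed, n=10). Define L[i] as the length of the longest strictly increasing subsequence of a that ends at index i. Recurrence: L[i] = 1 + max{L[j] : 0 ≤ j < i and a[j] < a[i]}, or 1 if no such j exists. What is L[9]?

2

   i    0    1    2    3    4    5    6    7    8    9
a[i]   20   14    5   10   18   16    1   17    9    9
L[i]    1    1    1    2    3    3    1    4    2    2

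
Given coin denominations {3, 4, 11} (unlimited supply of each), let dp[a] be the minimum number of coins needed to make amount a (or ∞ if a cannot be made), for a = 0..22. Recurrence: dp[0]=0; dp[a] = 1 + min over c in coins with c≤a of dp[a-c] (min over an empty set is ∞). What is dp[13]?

 a  0  1  2  3  4  5  6  7  8  9 10 11 12 13 14 15 16 17 18 19 20 21 22
dp  0  -  -  1  1  -  2  2  2  3  3  1  3  4  2  2  4  3  3  3  4  4  2
(- denotes ∞ / unreachable)

4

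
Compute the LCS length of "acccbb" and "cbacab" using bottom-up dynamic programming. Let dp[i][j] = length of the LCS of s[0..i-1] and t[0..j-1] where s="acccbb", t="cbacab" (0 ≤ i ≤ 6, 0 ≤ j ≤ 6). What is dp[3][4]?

2

   ''  c  b  a  c  a  b
''  0  0  0  0  0  0  0
 a  0  0  0  1  1  1  1
 c  0  1  1  1  2  2  2
 c  0  1  1  1  2  2  2
 c  0  1  1  1  2  2  2
 b  0  1  2  2  2  2  3
 b  0  1  2  2  2  2  3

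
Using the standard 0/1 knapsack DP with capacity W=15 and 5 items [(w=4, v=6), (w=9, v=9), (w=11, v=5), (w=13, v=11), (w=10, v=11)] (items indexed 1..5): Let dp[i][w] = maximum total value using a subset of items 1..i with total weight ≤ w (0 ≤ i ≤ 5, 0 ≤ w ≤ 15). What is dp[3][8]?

6

i\w   0   1   2   3   4   5   6   7   8   9  10  11  12  13  14  15
  0   0   0   0   0   0   0   0   0   0   0   0   0   0   0   0   0
  1   0   0   0   0   6   6   6   6   6   6   6   6   6   6   6   6
  2   0   0   0   0   6   6   6   6   6   9   9   9   9  15  15  15
  3   0   0   0   0   6   6   6   6   6   9   9   9   9  15  15  15
  4   0   0   0   0   6   6   6   6   6   9   9   9   9  15  15  15
  5   0   0   0   0   6   6   6   6   6   9  11  11  11  15  17  17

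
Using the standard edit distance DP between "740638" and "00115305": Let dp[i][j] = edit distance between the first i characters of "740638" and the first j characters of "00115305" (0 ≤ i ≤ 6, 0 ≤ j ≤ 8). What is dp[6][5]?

   ''  0  0  1  1  5  3  0  5
''  0  1  2  3  4  5  6  7  8
 7  1  1  2  3  4  5  6  7  8
 4  2  2  2  3  4  5  6  7  8
 0  3  2  2  3  4  5  6  6  7
 6  4  3  3  3  4  5  6  7  7
 3  5  4  4  4  4  5  5  6  7
 8  6  5  5  5  5  5  6  6  7

5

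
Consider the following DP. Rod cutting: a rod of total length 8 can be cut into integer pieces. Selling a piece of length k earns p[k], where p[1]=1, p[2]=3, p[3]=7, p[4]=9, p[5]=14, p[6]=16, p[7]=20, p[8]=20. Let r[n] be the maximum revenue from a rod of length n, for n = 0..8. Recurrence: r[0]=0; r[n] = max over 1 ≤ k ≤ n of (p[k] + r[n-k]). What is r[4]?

9

   n    0    1    2    3    4    5    6    7    8
r[n]    0    1    3    7    9   14   16   20   21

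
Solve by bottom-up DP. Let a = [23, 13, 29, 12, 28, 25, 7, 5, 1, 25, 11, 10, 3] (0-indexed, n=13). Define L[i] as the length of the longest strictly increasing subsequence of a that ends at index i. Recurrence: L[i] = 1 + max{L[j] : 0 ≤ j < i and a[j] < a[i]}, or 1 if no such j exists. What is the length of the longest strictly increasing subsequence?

2

   i    0    1    2    3    4    5    6    7    8    9   10   11   12
a[i]   23   13   29   12   28   25    7    5    1   25   11   10    3
L[i]    1    1    2    1    2    2    1    1    1    2    2    2    2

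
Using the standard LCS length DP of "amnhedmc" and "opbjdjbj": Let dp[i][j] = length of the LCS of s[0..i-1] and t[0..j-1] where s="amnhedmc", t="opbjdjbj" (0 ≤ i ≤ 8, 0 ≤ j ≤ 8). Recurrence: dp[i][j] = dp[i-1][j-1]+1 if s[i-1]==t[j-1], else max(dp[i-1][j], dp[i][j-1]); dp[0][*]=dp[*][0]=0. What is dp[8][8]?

1

   ''  o  p  b  j  d  j  b  j
''  0  0  0  0  0  0  0  0  0
 a  0  0  0  0  0  0  0  0  0
 m  0  0  0  0  0  0  0  0  0
 n  0  0  0  0  0  0  0  0  0
 h  0  0  0  0  0  0  0  0  0
 e  0  0  0  0  0  0  0  0  0
 d  0  0  0  0  0  1  1  1  1
 m  0  0  0  0  0  1  1  1  1
 c  0  0  0  0  0  1  1  1  1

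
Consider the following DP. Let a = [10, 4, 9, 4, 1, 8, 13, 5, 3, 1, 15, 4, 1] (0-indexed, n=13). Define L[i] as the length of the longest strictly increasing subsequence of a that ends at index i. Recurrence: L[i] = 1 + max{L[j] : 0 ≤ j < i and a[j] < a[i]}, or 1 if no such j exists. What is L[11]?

   i    0    1    2    3    4    5    6    7    8    9   10   11   12
a[i]   10    4    9    4    1    8   13    5    3    1   15    4    1
L[i]    1    1    2    1    1    2    3    2    2    1    4    3    1

3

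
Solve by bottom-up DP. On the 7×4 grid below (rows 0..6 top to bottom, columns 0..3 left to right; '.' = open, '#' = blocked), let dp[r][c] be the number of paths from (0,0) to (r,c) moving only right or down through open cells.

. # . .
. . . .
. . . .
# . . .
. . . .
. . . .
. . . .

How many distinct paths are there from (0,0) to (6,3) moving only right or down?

r\c   0   1   2   3
  0   1   0   0   0
  1   1   1   1   1
  2   1   2   3   4
  3   0   2   5   9
  4   0   2   7  16
  5   0   2   9  25
  6   0   2  11  36

36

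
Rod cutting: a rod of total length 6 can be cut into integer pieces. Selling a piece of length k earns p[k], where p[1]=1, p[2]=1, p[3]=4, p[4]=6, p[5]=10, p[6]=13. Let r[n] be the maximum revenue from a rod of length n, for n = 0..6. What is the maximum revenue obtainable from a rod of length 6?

13

   n    0    1    2    3    4    5    6
r[n]    0    1    2    4    6   10   13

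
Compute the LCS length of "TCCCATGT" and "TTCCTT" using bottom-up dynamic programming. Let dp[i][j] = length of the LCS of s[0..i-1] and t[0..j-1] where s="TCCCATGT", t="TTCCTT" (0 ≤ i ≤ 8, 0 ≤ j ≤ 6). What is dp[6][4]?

   ''  T  T  C  C  T  T
''  0  0  0  0  0  0  0
 T  0  1  1  1  1  1  1
 C  0  1  1  2  2  2  2
 C  0  1  1  2  3  3  3
 C  0  1  1  2  3  3  3
 A  0  1  1  2  3  3  3
 T  0  1  2  2  3  4  4
 G  0  1  2  2  3  4  4
 T  0  1  2  2  3  4  5

3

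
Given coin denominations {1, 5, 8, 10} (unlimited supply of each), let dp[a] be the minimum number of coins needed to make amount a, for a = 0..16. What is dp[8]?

1

 a  0  1  2  3  4  5  6  7  8  9 10 11 12 13 14 15 16
dp  0  1  2  3  4  1  2  3  1  2  1  2  3  2  3  2  2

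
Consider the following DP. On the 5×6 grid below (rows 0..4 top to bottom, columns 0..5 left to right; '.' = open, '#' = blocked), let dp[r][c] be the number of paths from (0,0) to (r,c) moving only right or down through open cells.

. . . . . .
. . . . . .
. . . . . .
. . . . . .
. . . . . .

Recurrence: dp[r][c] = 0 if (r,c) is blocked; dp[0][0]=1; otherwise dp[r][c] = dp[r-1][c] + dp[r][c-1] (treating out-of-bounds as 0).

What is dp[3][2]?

10

r\c   0   1   2   3   4   5
  0   1   1   1   1   1   1
  1   1   2   3   4   5   6
  2   1   3   6  10  15  21
  3   1   4  10  20  35  56
  4   1   5  15  35  70 126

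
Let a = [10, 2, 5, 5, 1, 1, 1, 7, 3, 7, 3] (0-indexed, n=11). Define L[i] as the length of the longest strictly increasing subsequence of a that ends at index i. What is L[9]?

3

   i    0    1    2    3    4    5    6    7    8    9   10
a[i]   10    2    5    5    1    1    1    7    3    7    3
L[i]    1    1    2    2    1    1    1    3    2    3    2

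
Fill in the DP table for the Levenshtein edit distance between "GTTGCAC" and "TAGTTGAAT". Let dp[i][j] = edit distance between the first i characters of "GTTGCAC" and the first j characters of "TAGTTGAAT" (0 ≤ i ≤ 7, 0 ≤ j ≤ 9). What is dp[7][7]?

   ''  T  A  G  T  T  G  A  A  T
''  0  1  2  3  4  5  6  7  8  9
 G  1  1  2  2  3  4  5  6  7  8
 T  2  1  2  3  2  3  4  5  6  7
 T  3  2  2  3  3  2  3  4  5  6
 G  4  3  3  2  3  3  2  3  4  5
 C  5  4  4  3  3  4  3  3  4  5
 A  6  5  4  4  4  4  4  3  3  4
 C  7  6  5  5  5  5  5  4  4  4

4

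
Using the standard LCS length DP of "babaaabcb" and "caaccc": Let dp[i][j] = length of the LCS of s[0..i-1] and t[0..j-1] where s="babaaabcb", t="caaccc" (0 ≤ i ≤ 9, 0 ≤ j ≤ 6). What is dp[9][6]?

   ''  c  a  a  c  c  c
''  0  0  0  0  0  0  0
 b  0  0  0  0  0  0  0
 a  0  0  1  1  1  1  1
 b  0  0  1  1  1  1  1
 a  0  0  1  2  2  2  2
 a  0  0  1  2  2  2  2
 a  0  0  1  2  2  2  2
 b  0  0  1  2  2  2  2
 c  0  1  1  2  3  3  3
 b  0  1  1  2  3  3  3

3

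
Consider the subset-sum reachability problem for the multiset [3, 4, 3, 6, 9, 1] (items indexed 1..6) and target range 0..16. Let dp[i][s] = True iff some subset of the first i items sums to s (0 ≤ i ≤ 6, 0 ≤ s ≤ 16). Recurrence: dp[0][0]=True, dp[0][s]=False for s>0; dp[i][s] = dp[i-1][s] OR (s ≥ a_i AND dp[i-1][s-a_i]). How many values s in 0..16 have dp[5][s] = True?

i\s   0   1   2   3   4   5   6   7   8   9  10  11  12  13  14  15  16
  0   T   F   F   F   F   F   F   F   F   F   F   F   F   F   F   F   F
  1   T   F   F   T   F   F   F   F   F   F   F   F   F   F   F   F   F
  2   T   F   F   T   T   F   F   T   F   F   F   F   F   F   F   F   F
  3   T   F   F   T   T   F   T   T   F   F   T   F   F   F   F   F   F
  4   T   F   F   T   T   F   T   T   F   T   T   F   T   T   F   F   T
  5   T   F   F   T   T   F   T   T   F   T   T   F   T   T   F   T   T
  6   T   T   F   T   T   T   T   T   T   T   T   T   T   T   T   T   T

11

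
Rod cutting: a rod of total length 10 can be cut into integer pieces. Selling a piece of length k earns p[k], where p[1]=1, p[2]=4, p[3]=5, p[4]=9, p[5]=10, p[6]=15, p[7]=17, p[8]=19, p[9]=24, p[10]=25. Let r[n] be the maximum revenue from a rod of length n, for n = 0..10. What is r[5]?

   n    0    1    2    3    4    5    6    7    8    9   10
r[n]    0    1    4    5    9   10   15   17   19   24   25

10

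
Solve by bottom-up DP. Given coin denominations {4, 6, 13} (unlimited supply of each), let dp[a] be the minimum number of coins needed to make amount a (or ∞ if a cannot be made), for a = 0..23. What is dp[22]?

4

 a  0  1  2  3  4  5  6  7  8  9 10 11 12 13 14 15 16 17 18 19 20 21 22 23
dp  0  -  -  -  1  -  1  -  2  -  2  -  2  1  3  -  3  2  3  2  4  3  4  3
(- denotes ∞ / unreachable)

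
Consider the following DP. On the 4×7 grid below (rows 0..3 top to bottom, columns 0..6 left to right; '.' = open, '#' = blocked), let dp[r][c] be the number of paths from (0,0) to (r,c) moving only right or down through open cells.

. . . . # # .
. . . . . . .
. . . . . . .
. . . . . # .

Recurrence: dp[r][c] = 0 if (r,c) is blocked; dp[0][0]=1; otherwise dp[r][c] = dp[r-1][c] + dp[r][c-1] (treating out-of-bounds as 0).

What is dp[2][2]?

r\c   0   1   2   3   4   5   6
  0   1   1   1   1   0   0   0
  1   1   2   3   4   4   4   4
  2   1   3   6  10  14  18  22
  3   1   4  10  20  34   0  22

6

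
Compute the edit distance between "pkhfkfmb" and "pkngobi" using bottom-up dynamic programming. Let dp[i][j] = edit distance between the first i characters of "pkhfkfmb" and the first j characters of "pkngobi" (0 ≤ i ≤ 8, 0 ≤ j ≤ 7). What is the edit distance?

   ''  p  k  n  g  o  b  i
''  0  1  2  3  4  5  6  7
 p  1  0  1  2  3  4  5  6
 k  2  1  0  1  2  3  4  5
 h  3  2  1  1  2  3  4  5
 f  4  3  2  2  2  3  4  5
 k  5  4  3  3  3  3  4  5
 f  6  5  4  4  4  4  4  5
 m  7  6  5  5  5  5  5  5
 b  8  7  6  6  6  6  5  6

6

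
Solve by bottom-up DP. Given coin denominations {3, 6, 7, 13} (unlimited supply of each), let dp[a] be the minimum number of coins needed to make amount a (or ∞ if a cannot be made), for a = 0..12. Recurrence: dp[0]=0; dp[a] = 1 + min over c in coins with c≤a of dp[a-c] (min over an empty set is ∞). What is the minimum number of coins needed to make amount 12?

 a  0  1  2  3  4  5  6  7  8  9 10 11 12
dp  0  -  -  1  -  -  1  1  -  2  2  -  2
(- denotes ∞ / unreachable)

2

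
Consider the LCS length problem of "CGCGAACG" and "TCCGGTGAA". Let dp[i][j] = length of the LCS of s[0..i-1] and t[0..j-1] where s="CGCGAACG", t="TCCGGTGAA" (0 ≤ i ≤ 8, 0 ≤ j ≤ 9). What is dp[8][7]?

4

   ''  T  C  C  G  G  T  G  A  A
''  0  0  0  0  0  0  0  0  0  0
 C  0  0  1  1  1  1  1  1  1  1
 G  0  0  1  1  2  2  2  2  2  2
 C  0  0  1  2  2  2  2  2  2  2
 G  0  0  1  2  3  3  3  3  3  3
 A  0  0  1  2  3  3  3  3  4  4
 A  0  0  1  2  3  3  3  3  4  5
 C  0  0  1  2  3  3  3  3  4  5
 G  0  0  1  2  3  4  4  4  4  5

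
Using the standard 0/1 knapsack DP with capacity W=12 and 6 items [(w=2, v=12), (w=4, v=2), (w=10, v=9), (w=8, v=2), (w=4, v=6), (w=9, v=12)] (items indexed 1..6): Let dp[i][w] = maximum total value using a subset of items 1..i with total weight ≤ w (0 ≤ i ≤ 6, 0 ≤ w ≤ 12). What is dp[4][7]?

i\w   0   1   2   3   4   5   6   7   8   9  10  11  12
  0   0   0   0   0   0   0   0   0   0   0   0   0   0
  1   0   0  12  12  12  12  12  12  12  12  12  12  12
  2   0   0  12  12  12  12  14  14  14  14  14  14  14
  3   0   0  12  12  12  12  14  14  14  14  14  14  21
  4   0   0  12  12  12  12  14  14  14  14  14  14  21
  5   0   0  12  12  12  12  18  18  18  18  20  20  21
  6   0   0  12  12  12  12  18  18  18  18  20  24  24

14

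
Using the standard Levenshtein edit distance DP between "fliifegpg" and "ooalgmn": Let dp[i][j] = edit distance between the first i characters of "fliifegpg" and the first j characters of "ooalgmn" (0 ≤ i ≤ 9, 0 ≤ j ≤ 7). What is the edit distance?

   ''  o  o  a  l  g  m  n
''  0  1  2  3  4  5  6  7
 f  1  1  2  3  4  5  6  7
 l  2  2  2  3  3  4  5  6
 i  3  3  3  3  4  4  5  6
 i  4  4  4  4  4  5  5  6
 f  5  5  5  5  5  5  6  6
 e  6  6  6  6  6  6  6  7
 g  7  7  7  7  7  6  7  7
 p  8  8  8  8  8  7  7  8
 g  9  9  9  9  9  8  8  8

8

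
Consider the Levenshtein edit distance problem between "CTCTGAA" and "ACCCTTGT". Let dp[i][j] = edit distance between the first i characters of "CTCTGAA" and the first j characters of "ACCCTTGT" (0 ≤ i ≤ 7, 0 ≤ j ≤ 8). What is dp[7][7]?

   ''  A  C  C  C  T  T  G  T
''  0  1  2  3  4  5  6  7  8
 C  1  1  1  2  3  4  5  6  7
 T  2  2  2  2  3  3  4  5  6
 C  3  3  2  2  2  3  4  5  6
 T  4  4  3  3  3  2  3  4  5
 G  5  5  4  4  4  3  3  3  4
 A  6  5  5  5  5  4  4  4  4
 A  7  6  6  6  6  5  5  5  5

5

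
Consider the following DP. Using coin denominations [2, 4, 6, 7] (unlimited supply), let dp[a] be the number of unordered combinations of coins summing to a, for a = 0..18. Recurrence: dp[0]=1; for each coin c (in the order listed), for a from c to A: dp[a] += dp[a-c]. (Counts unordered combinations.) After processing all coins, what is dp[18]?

14

after  coin     0     1     2     3     4     5     6     7     8     9    10    11    12    13    14    15    16    17    18
          2     1     0     1     0     1     0     1     0     1     0     1     0     1     0     1     0     1     0     1
          4     1     0     1     0     2     0     2     0     3     0     3     0     4     0     4     0     5     0     5
          6     1     0     1     0     2     0     3     0     4     0     5     0     7     0     8     0    10     0    12
          7     1     0     1     0     2     0     3     1     4     1     5     2     7     3     9     4    11     5    14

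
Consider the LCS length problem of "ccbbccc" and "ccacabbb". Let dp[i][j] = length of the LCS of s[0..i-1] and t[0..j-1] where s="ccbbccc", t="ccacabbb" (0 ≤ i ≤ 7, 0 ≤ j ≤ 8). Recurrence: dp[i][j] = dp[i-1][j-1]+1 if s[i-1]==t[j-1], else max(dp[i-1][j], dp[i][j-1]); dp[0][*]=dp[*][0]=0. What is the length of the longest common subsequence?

4

   ''  c  c  a  c  a  b  b  b
''  0  0  0  0  0  0  0  0  0
 c  0  1  1  1  1  1  1  1  1
 c  0  1  2  2  2  2  2  2  2
 b  0  1  2  2  2  2  3  3  3
 b  0  1  2  2  2  2  3  4  4
 c  0  1  2  2  3  3  3  4  4
 c  0  1  2  2  3  3  3  4  4
 c  0  1  2  2  3  3  3  4  4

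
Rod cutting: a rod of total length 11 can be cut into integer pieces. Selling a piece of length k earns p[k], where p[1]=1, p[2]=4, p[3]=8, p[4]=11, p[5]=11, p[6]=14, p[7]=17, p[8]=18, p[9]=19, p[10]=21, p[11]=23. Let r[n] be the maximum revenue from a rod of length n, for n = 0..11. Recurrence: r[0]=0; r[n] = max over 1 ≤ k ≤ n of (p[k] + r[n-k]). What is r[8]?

   n    0    1    2    3    4    5    6    7    8    9   10   11
r[n]    0    1    4    8   11   12   16   19   22   24   27   30

22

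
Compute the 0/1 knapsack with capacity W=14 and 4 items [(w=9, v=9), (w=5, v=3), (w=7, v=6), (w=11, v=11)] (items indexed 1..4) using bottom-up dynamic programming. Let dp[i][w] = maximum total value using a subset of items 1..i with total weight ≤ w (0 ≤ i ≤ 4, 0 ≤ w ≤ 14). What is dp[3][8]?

6

i\w   0   1   2   3   4   5   6   7   8   9  10  11  12  13  14
  0   0   0   0   0   0   0   0   0   0   0   0   0   0   0   0
  1   0   0   0   0   0   0   0   0   0   9   9   9   9   9   9
  2   0   0   0   0   0   3   3   3   3   9   9   9   9   9  12
  3   0   0   0   0   0   3   3   6   6   9   9   9   9   9  12
  4   0   0   0   0   0   3   3   6   6   9   9  11  11  11  12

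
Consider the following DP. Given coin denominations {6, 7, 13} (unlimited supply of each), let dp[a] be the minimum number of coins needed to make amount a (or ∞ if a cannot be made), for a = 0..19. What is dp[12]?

 a  0  1  2  3  4  5  6  7  8  9 10 11 12 13 14 15 16 17 18 19
dp  0  -  -  -  -  -  1  1  -  -  -  -  2  1  2  -  -  -  3  2
(- denotes ∞ / unreachable)

2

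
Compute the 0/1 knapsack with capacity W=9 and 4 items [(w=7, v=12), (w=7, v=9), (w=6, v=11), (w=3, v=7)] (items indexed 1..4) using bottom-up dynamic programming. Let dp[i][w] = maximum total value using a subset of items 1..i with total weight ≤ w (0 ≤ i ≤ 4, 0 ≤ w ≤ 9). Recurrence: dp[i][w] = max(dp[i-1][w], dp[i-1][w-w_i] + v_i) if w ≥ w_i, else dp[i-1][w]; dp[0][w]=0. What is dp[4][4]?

7

i\w   0   1   2   3   4   5   6   7   8   9
  0   0   0   0   0   0   0   0   0   0   0
  1   0   0   0   0   0   0   0  12  12  12
  2   0   0   0   0   0   0   0  12  12  12
  3   0   0   0   0   0   0  11  12  12  12
  4   0   0   0   7   7   7  11  12  12  18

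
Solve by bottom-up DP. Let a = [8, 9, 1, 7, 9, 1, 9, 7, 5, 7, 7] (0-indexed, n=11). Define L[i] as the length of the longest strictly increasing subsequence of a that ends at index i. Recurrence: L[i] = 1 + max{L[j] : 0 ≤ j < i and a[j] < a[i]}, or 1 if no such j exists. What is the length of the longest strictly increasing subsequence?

   i    0    1    2    3    4    5    6    7    8    9   10
a[i]    8    9    1    7    9    1    9    7    5    7    7
L[i]    1    2    1    2    3    1    3    2    2    3    3

3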